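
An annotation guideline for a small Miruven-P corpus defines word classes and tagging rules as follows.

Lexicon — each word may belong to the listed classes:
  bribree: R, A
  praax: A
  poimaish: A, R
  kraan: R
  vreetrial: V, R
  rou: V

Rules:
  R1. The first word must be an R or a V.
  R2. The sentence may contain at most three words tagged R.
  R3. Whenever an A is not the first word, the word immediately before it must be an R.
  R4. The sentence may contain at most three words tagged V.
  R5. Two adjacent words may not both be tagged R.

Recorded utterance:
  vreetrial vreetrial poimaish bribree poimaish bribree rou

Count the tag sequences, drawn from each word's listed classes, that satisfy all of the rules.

3

Candidates per position — 1:vreetrial {V,R}; 2:vreetrial {V,R}; 3:poimaish {A,R}; 4:bribree {R,A}; 5:poimaish {A,R}; 6:bribree {R,A}; 7:rou {V}.
There are 64 candidate sequences in total.
The sequences that satisfy every rule: V V R A R A V; V R A R A R V; R V R A R A V.
Count = 3.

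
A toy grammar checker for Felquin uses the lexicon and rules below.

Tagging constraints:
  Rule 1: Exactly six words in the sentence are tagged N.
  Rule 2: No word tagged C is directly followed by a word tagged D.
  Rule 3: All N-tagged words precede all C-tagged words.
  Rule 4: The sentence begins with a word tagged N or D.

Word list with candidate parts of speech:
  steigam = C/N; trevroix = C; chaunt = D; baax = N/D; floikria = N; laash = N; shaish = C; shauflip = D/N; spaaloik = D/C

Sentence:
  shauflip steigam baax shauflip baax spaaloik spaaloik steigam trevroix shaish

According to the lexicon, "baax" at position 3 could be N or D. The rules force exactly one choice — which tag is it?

Candidates per position — 1:shauflip {D,N}; 2:steigam {C,N}; 3:baax {N,D}; 4:shauflip {D,N}; 5:baax {N,D}; 6:spaaloik {D,C}; 7:spaaloik {D,C}; 8:steigam {C,N}; 9:trevroix {C}; 10:shaish {C}.
Word 1 cannot be D — rule 1 would then fail for every completion. It is N.
Word 2 cannot be C — rule 1 would then fail for every completion. It is N.
Word 3 cannot be D — rule 1 would then fail for every completion. It is N.
Word 4 cannot be D — rule 1 would then fail for every completion. It is N.
Word 5 cannot be D — rule 1 would then fail for every completion. It is N.
Word 8 cannot be C — rule 1 would then fail for every completion. It is N.
Word 6 cannot be C — rule 3 would then fail for every completion. It is D.
Word 7 cannot be C — rule 3 would then fail for every completion. It is D.
The unique satisfying tagging is: N N N N N D D N C C.
Rule-by-rule: rule 1 satisfied; rule 2 satisfied; rule 3 satisfied; rule 4 satisfied.

N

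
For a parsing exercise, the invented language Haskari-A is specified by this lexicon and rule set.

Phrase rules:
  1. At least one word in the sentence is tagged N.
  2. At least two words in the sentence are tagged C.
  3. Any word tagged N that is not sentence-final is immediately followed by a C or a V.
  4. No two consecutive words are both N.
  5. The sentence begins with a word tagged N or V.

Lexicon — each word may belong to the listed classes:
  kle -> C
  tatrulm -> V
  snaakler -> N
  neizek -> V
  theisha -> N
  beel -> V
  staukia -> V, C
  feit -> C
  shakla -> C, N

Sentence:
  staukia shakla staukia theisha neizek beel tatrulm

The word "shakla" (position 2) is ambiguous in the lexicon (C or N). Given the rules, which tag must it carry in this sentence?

C

Candidates per position — 1:staukia {V,C}; 2:shakla {C,N}; 3:staukia {V,C}; 4:theisha {N}; 5:neizek {V}; 6:beel {V}; 7:tatrulm {V}.
Position 1: tagging it C would leave rule 5 unsatisfiable, so it must be V.
Position 2: tagging it N would leave rule 2 unsatisfiable, so it must be C.
Position 3: tagging it V would leave rule 2 unsatisfiable, so it must be C.
The unique satisfying tagging is: V C C N V V V.
Check: rule 1 satisfied; rule 2 satisfied; rule 3 satisfied; rule 4 satisfied; rule 5 satisfied.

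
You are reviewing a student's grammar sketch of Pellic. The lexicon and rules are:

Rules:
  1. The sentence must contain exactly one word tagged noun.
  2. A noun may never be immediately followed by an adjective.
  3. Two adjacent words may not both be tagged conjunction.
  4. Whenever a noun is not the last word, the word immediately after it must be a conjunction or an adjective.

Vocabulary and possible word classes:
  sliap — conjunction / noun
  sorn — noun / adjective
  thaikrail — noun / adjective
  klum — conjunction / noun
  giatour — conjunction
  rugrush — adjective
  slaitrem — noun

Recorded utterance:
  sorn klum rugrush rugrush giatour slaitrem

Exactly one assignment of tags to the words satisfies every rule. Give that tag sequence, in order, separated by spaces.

Candidates per position — 1:sorn {noun,adjective}; 2:klum {conjunction,noun}; 3:rugrush {adjective}; 4:rugrush {adjective}; 5:giatour {conjunction}; 6:slaitrem {noun}.
Position 1: noun is ruled out by rule 1; that leaves adjective.
Position 2: noun is ruled out by rule 1; that leaves conjunction.
The unique satisfying tagging is: adjective conjunction adjective adjective conjunction noun.
Check: rule 1 ok; rule 2 ok; rule 3 ok; rule 4 ok.

adjective conjunction adjective adjective conjunction noun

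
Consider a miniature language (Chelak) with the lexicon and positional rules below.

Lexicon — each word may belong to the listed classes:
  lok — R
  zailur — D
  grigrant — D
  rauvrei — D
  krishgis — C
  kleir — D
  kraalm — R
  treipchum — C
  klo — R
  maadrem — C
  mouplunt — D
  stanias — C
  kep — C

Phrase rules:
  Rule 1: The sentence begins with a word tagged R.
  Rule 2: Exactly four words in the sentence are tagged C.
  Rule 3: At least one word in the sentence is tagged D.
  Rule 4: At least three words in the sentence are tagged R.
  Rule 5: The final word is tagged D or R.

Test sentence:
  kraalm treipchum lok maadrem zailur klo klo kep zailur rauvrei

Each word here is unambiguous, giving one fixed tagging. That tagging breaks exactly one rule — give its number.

2

Fixed tagging: R C R C D R R C D D.
Rule check: R1 holds, R2 violated, R3 holds, R4 holds, R5 holds.
Only rule 2 fails.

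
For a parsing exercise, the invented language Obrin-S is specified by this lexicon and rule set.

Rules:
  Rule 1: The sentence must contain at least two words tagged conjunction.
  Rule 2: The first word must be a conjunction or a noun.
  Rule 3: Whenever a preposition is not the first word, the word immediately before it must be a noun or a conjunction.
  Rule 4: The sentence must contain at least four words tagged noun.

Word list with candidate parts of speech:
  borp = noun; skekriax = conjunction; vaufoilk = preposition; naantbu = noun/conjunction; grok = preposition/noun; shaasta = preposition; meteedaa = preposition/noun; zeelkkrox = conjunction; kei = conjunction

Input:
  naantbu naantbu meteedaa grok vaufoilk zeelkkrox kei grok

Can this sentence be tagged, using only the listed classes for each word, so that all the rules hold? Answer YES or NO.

Candidates per position — 1:naantbu {noun,conjunction}; 2:naantbu {noun,conjunction}; 3:meteedaa {preposition,noun}; 4:grok {preposition,noun}; 5:vaufoilk {preposition}; 6:zeelkkrox {conjunction}; 7:kei {conjunction}; 8:grok {preposition,noun}.
One satisfying assignment: conjunction noun noun noun preposition conjunction conjunction noun.
Checking: rule 1 satisfied; rule 2 satisfied; rule 3 satisfied; rule 4 satisfied.

YES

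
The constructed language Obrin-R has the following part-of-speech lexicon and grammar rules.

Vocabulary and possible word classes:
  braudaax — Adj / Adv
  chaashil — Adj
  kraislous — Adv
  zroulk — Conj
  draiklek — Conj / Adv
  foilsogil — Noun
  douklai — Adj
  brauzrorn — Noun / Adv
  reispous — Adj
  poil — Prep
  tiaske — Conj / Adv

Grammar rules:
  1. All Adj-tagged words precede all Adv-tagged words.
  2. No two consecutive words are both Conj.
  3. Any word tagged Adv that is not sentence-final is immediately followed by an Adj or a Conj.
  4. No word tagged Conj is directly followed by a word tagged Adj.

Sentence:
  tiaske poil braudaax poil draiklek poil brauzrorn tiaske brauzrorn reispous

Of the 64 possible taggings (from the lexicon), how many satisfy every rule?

1

Candidates per position — 1:tiaske {Conj,Adv}; 2:poil {Prep}; 3:braudaax {Adj,Adv}; 4:poil {Prep}; 5:draiklek {Conj,Adv}; 6:poil {Prep}; 7:brauzrorn {Noun,Adv}; 8:tiaske {Conj,Adv}; 9:brauzrorn {Noun,Adv}; 10:reispous {Adj}.
There are 64 candidate sequences in total.
The sequences that satisfy every rule: Conj Prep Adj Prep Conj Prep Noun Conj Noun Adj.
Count = 1.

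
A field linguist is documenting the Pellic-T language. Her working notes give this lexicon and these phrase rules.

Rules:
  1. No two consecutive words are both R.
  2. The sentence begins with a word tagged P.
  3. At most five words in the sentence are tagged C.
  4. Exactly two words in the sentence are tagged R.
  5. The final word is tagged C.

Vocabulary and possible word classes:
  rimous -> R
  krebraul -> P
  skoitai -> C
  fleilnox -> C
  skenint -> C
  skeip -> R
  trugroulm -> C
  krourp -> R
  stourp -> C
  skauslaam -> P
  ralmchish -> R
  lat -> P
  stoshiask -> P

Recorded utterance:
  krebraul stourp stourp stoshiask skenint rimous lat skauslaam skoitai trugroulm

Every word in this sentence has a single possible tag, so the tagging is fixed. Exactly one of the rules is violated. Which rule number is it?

Fixed tagging: P C C P C R P P C C.
Applying the rules: R1 ok, R2 ok, R3 ok, R4 fails, R5 ok.
Only rule 4 fails.

4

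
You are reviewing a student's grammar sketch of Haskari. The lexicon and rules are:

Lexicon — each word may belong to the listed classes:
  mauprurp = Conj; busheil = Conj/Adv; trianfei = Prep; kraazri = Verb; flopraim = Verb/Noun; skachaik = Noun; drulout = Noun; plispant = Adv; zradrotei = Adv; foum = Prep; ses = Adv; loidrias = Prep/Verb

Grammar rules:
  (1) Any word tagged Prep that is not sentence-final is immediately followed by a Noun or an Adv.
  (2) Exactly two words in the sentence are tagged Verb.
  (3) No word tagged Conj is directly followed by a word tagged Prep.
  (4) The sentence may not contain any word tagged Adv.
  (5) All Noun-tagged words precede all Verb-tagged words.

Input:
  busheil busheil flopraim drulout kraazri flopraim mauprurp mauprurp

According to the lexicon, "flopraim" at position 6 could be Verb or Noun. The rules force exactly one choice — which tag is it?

Candidates per position — 1:busheil {Conj,Adv}; 2:busheil {Conj,Adv}; 3:flopraim {Verb,Noun}; 4:drulout {Noun}; 5:kraazri {Verb}; 6:flopraim {Verb,Noun}; 7:mauprurp {Conj}; 8:mauprurp {Conj}.
Position 1: Adv is ruled out by rule 4; that leaves Conj.
Position 2: Adv is ruled out by rule 4; that leaves Conj.
Position 3: Verb is ruled out by rule 5; that leaves Noun.
Position 6: Noun is ruled out by rule 2; that leaves Verb.
The only consistent sequence is: Conj Conj Noun Noun Verb Verb Conj Conj.
Check: rule 1 satisfied; rule 2 satisfied; rule 3 satisfied; rule 4 satisfied; rule 5 satisfied.

Verb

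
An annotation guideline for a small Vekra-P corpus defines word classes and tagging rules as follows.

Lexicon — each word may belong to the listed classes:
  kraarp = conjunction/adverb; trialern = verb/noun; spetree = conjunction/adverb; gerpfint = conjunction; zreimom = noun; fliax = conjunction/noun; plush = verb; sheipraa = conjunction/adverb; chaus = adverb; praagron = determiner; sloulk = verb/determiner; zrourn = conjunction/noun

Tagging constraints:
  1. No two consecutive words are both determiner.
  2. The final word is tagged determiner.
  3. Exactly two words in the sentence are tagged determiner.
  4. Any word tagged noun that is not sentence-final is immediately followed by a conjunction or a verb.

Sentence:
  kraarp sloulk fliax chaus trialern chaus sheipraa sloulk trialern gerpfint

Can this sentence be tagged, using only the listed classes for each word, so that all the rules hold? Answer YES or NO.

Candidates per position — 1:kraarp {conjunction,adverb}; 2:sloulk {verb,determiner}; 3:fliax {conjunction,noun}; 4:chaus {adverb}; 5:trialern {verb,noun}; 6:chaus {adverb}; 7:sheipraa {conjunction,adverb}; 8:sloulk {verb,determiner}; 9:trialern {verb,noun}; 10:gerpfint {conjunction}.
Rule 2 cannot be satisfied by any choice of tags from the lexicon.
So there is no consistent tagging.

NO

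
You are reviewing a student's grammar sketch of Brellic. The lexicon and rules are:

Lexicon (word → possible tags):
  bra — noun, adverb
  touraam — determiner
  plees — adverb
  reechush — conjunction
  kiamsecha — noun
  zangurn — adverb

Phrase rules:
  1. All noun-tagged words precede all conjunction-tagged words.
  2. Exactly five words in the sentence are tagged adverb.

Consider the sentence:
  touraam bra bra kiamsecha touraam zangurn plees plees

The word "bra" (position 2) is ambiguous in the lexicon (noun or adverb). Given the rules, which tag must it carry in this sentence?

Candidates per position — 1:touraam {determiner}; 2:bra {noun,adverb}; 3:bra {noun,adverb}; 4:kiamsecha {noun}; 5:touraam {determiner}; 6:zangurn {adverb}; 7:plees {adverb}; 8:plees {adverb}.
Word 2 cannot be noun — rule 2 would then fail for every completion. It is adverb.
Word 3 cannot be noun — rule 2 would then fail for every completion. It is adverb.
The only consistent sequence is: determiner adverb adverb noun determiner adverb adverb adverb.
Rule-by-rule: rule 1 satisfied; rule 2 satisfied.

adverb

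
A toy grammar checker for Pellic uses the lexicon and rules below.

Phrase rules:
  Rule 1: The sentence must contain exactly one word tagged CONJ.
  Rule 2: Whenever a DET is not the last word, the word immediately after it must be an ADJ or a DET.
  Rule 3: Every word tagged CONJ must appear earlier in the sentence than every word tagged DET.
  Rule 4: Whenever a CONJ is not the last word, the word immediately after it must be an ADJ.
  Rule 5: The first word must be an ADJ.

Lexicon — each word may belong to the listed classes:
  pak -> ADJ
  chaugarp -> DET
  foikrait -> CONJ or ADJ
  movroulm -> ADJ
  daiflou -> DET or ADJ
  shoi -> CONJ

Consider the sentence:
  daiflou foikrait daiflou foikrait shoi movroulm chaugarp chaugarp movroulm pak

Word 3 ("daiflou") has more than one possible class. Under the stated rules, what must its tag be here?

ADJ

Candidates per position — 1:daiflou {DET,ADJ}; 2:foikrait {CONJ,ADJ}; 3:daiflou {DET,ADJ}; 4:foikrait {CONJ,ADJ}; 5:shoi {CONJ}; 6:movroulm {ADJ}; 7:chaugarp {DET}; 8:chaugarp {DET}; 9:movroulm {ADJ}; 10:pak {ADJ}.
Position 1: DET is ruled out by rule 3; that leaves ADJ.
Position 2: CONJ is ruled out by rule 1; that leaves ADJ.
Position 3: DET is ruled out by rule 3; that leaves ADJ.
Position 4: CONJ is ruled out by rule 1; that leaves ADJ.
The only consistent sequence is: ADJ ADJ ADJ ADJ CONJ ADJ DET DET ADJ ADJ.
Verifying each rule — rule 1 holds; rule 2 holds; rule 3 holds; rule 4 holds; rule 5 holds.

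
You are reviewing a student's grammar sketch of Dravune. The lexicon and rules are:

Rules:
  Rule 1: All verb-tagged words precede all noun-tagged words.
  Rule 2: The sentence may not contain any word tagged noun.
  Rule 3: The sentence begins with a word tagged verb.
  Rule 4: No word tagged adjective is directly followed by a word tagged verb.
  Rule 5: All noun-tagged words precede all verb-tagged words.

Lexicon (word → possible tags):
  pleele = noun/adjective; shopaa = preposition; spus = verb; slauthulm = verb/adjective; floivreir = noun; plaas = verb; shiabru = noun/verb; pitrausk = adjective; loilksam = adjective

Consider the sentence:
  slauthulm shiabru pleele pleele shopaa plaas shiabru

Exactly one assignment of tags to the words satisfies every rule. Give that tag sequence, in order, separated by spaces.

Candidates per position — 1:slauthulm {verb,adjective}; 2:shiabru {noun,verb}; 3:pleele {noun,adjective}; 4:pleele {noun,adjective}; 5:shopaa {preposition}; 6:plaas {verb}; 7:shiabru {noun,verb}.
Position 1: adjective is ruled out by rule 3; that leaves verb.
Position 2: noun is ruled out by rule 1; that leaves verb.
Position 3: noun is ruled out by rule 1; that leaves adjective.
Position 4: noun is ruled out by rule 1; that leaves adjective.
Position 7: noun is ruled out by rule 2; that leaves verb.
So the tagging must be: verb verb adjective adjective preposition verb verb.
Verifying each rule — rule 1 ✓; rule 2 ✓; rule 3 ✓; rule 4 ✓; rule 5 ✓.

verb verb adjective adjective preposition verb verb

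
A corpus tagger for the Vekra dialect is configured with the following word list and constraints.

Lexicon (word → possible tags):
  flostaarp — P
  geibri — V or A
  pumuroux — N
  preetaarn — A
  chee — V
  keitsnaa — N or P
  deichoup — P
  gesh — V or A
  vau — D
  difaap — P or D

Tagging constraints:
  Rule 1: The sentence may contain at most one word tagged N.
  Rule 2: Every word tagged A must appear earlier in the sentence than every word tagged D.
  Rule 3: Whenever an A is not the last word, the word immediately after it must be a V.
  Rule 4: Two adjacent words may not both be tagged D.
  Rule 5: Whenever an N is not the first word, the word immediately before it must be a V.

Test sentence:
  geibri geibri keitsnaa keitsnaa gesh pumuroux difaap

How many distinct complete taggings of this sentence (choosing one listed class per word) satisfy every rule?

Candidates per position — 1:geibri {V,A}; 2:geibri {V,A}; 3:keitsnaa {N,P}; 4:keitsnaa {N,P}; 5:gesh {V,A}; 6:pumuroux {N}; 7:difaap {P,D}.
There are 64 candidate sequences in total.
The sequences that satisfy every rule: V V P P V N P; V V P P V N D; A V P P V N P; A V P P V N D.
Count = 4.

4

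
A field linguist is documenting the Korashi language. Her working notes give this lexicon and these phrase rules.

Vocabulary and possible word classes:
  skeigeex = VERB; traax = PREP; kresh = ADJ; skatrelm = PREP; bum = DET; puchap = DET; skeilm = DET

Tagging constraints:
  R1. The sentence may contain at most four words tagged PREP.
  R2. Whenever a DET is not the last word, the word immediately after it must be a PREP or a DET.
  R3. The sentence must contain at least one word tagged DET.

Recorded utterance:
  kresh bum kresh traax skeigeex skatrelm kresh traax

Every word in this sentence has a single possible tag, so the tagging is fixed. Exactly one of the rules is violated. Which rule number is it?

2

Fixed tagging: ADJ DET ADJ PREP VERB PREP ADJ PREP.
Checking each rule: R1 ✓, R2 ✗, R3 ✓.
Only rule 2 fails.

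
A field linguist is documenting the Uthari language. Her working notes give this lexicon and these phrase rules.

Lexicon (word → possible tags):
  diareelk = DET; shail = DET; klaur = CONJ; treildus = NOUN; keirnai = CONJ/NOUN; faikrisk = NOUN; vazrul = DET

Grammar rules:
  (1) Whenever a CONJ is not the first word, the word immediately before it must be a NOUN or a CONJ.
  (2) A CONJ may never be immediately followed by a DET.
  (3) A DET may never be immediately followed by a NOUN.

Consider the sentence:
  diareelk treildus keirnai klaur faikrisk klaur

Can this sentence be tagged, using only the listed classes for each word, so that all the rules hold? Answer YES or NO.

Candidates per position — 1:diareelk {DET}; 2:treildus {NOUN}; 3:keirnai {CONJ,NOUN}; 4:klaur {CONJ}; 5:faikrisk {NOUN}; 6:klaur {CONJ}.
Rule 3 cannot be satisfied by any choice of tags from the lexicon.
So there is no consistent tagging.

NO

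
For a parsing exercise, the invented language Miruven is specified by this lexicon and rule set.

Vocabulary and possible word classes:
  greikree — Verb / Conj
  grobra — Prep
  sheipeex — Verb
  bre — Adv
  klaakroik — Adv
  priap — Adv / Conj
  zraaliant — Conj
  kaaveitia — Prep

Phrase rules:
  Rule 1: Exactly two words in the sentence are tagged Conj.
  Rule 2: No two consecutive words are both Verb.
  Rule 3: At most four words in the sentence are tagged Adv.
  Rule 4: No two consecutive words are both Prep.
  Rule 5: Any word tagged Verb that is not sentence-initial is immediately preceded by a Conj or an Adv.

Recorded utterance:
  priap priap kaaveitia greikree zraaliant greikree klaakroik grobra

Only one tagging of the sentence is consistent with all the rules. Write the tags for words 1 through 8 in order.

Candidates per position — 1:priap {Adv,Conj}; 2:priap {Adv,Conj}; 3:kaaveitia {Prep}; 4:greikree {Verb,Conj}; 5:zraaliant {Conj}; 6:greikree {Verb,Conj}; 7:klaakroik {Adv}; 8:grobra {Prep}.
At position 4, choosing Verb makes rule 5 impossible to satisfy; hence Conj.
At position 6, choosing Conj makes rule 1 impossible to satisfy; hence Verb.
At position 1, choosing Conj makes rule 1 impossible to satisfy; hence Adv.
At position 2, choosing Conj makes rule 1 impossible to satisfy; hence Adv.
The only consistent sequence is: Adv Adv Prep Conj Conj Verb Adv Prep.
Verifying each rule — rule 1 ✓; rule 2 ✓; rule 3 ✓; rule 4 ✓; rule 5 ✓.

Adv Adv Prep Conj Conj Verb Adv Prep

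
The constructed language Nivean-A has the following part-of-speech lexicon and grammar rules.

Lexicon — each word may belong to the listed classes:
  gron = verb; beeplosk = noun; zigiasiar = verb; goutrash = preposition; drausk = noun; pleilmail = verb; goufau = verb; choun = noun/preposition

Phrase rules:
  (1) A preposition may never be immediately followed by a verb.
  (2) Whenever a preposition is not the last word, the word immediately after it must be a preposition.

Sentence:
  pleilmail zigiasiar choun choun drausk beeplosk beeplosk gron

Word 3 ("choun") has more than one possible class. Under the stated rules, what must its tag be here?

Candidates per position — 1:pleilmail {verb}; 2:zigiasiar {verb}; 3:choun {noun,preposition}; 4:choun {noun,preposition}; 5:drausk {noun}; 6:beeplosk {noun}; 7:beeplosk {noun}; 8:gron {verb}.
Position 3: tagging it preposition would leave rule 2 unsatisfiable, so it must be noun.
Position 4: tagging it preposition would leave rule 2 unsatisfiable, so it must be noun.
The only consistent sequence is: verb verb noun noun noun noun noun verb.
Checking: rule 1 holds; rule 2 holds.

noun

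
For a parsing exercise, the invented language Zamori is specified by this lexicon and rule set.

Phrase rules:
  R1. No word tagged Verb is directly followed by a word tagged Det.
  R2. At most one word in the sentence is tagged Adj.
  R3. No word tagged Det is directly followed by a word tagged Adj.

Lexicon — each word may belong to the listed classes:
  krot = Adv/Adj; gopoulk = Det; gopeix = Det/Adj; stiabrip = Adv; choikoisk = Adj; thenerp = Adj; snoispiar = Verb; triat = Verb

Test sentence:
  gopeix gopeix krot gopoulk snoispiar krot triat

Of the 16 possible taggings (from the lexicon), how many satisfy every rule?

Candidates per position — 1:gopeix {Det,Adj}; 2:gopeix {Det,Adj}; 3:krot {Adv,Adj}; 4:gopoulk {Det}; 5:snoispiar {Verb}; 6:krot {Adv,Adj}; 7:triat {Verb}.
There are 16 candidate sequences in total.
The sequences that satisfy every rule: Det Det Adv Det Verb Adv Verb; Det Det Adv Det Verb Adj Verb; Adj Det Adv Det Verb Adv Verb.
Count = 3.

3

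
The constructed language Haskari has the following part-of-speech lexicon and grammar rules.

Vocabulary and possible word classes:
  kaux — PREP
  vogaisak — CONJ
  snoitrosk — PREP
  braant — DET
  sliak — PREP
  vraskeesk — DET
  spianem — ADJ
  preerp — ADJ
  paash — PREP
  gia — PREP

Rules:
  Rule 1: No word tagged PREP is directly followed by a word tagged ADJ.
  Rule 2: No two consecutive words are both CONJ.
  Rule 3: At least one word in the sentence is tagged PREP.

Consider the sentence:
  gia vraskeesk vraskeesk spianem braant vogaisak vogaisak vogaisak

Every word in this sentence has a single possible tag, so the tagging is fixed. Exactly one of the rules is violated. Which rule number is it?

Fixed tagging: PREP DET DET ADJ DET CONJ CONJ CONJ.
Applying the rules: R1 ok, R2 fails, R3 ok.
Only rule 2 fails.

2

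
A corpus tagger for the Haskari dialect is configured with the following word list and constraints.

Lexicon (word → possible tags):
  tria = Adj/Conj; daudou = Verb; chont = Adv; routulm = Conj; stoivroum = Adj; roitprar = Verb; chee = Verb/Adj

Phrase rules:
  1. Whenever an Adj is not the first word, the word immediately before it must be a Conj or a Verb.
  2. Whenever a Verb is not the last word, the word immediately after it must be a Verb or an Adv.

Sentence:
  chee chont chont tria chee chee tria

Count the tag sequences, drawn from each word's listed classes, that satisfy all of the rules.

Candidates per position — 1:chee {Verb,Adj}; 2:chont {Adv}; 3:chont {Adv}; 4:tria {Adj,Conj}; 5:chee {Verb,Adj}; 6:chee {Verb,Adj}; 7:tria {Adj,Conj}.
There are 32 candidate sequences in total.
Every candidate sequence violates at least one rule; no consistent tagging exists.
Count = 0.

0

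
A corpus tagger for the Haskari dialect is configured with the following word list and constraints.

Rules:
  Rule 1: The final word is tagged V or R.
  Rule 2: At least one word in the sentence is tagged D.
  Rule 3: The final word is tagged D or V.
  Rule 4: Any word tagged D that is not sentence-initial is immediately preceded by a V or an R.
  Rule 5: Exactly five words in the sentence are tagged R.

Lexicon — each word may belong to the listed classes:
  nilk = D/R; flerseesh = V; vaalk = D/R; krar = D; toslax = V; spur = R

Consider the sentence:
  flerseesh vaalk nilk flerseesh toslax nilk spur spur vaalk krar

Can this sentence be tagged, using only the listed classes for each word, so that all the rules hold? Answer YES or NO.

Candidates per position — 1:flerseesh {V}; 2:vaalk {D,R}; 3:nilk {D,R}; 4:flerseesh {V}; 5:toslax {V}; 6:nilk {D,R}; 7:spur {R}; 8:spur {R}; 9:vaalk {D,R}; 10:krar {D}.
Rule 1 cannot be satisfied by any choice of tags from the lexicon.
So there is no consistent tagging.

NO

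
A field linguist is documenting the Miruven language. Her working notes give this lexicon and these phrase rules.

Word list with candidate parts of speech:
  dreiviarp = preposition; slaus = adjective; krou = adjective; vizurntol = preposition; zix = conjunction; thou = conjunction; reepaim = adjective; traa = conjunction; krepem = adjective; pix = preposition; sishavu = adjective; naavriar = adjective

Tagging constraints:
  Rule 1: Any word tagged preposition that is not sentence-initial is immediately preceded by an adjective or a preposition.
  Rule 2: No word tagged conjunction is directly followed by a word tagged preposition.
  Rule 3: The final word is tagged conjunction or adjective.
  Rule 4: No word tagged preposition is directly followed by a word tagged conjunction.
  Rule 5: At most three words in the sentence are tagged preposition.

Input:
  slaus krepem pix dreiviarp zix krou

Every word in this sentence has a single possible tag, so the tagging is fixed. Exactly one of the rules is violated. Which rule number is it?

Fixed tagging: adjective adjective preposition preposition conjunction adjective.
Rule check: R1 pass, R2 pass, R3 pass, R4 fail, R5 pass.
Only rule 4 fails.

4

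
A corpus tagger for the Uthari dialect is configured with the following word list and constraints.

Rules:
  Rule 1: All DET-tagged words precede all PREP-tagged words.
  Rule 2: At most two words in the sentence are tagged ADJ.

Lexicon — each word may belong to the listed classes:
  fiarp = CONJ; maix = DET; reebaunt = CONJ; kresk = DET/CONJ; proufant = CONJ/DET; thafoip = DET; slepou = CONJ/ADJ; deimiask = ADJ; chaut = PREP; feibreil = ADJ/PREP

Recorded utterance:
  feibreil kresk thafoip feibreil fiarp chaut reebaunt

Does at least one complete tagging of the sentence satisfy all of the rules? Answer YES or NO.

Candidates per position — 1:feibreil {ADJ,PREP}; 2:kresk {DET,CONJ}; 3:thafoip {DET}; 4:feibreil {ADJ,PREP}; 5:fiarp {CONJ}; 6:chaut {PREP}; 7:reebaunt {CONJ}.
One satisfying assignment: ADJ DET DET PREP CONJ PREP CONJ.
Checking: rule 1 ✓; rule 2 ✓.

YES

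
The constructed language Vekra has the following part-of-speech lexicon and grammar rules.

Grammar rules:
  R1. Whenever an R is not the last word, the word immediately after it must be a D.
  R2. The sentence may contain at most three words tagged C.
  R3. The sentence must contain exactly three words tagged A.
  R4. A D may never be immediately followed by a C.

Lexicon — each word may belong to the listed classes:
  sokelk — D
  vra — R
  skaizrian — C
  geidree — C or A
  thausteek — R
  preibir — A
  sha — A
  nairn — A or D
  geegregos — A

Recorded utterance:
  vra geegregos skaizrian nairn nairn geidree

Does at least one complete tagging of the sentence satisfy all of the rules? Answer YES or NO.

NO

Candidates per position — 1:vra {R}; 2:geegregos {A}; 3:skaizrian {C}; 4:nairn {A,D}; 5:nairn {A,D}; 6:geidree {C,A}.
Rule 1 cannot be satisfied by any choice of tags from the lexicon.
So there is no consistent tagging.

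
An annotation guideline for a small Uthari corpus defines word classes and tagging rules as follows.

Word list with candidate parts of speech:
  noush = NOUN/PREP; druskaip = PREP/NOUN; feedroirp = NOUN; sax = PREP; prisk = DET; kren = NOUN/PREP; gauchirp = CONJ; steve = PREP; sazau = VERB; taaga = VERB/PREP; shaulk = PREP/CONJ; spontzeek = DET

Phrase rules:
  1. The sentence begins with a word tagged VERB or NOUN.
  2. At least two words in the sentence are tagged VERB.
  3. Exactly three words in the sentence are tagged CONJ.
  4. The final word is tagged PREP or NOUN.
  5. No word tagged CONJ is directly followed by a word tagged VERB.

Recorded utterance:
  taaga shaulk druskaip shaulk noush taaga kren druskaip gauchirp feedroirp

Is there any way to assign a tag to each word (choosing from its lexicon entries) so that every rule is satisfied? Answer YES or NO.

Candidates per position — 1:taaga {VERB,PREP}; 2:shaulk {PREP,CONJ}; 3:druskaip {PREP,NOUN}; 4:shaulk {PREP,CONJ}; 5:noush {NOUN,PREP}; 6:taaga {VERB,PREP}; 7:kren {NOUN,PREP}; 8:druskaip {PREP,NOUN}; 9:gauchirp {CONJ}; 10:feedroirp {NOUN}.
One satisfying assignment: VERB CONJ NOUN CONJ NOUN VERB NOUN PREP CONJ NOUN.
Check: rule 1 ok; rule 2 ok; rule 3 ok; rule 4 ok; rule 5 ok.

YES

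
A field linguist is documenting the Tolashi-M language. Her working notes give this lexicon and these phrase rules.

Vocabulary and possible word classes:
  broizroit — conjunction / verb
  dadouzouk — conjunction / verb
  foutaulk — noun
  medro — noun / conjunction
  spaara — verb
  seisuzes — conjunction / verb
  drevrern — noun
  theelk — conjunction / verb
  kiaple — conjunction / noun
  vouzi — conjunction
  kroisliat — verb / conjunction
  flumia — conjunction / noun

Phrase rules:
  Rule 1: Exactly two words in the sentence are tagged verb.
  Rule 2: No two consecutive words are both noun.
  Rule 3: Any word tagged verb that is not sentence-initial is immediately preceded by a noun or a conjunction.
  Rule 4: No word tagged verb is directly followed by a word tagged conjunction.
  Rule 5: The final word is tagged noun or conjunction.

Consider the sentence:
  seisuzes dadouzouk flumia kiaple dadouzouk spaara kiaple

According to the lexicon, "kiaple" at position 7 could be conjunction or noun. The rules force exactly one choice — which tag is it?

noun

Candidates per position — 1:seisuzes {conjunction,verb}; 2:dadouzouk {conjunction,verb}; 3:flumia {conjunction,noun}; 4:kiaple {conjunction,noun}; 5:dadouzouk {conjunction,verb}; 6:spaara {verb}; 7:kiaple {conjunction,noun}.
At position 5, choosing verb makes rule 3 impossible to satisfy; hence conjunction.
At position 7, choosing conjunction makes rule 4 impossible to satisfy; hence noun.
The remaining ambiguous positions (1, 2, 3, 4) are resolved jointly — only one combination satisfies every rule.
The unique satisfying tagging is: conjunction verb noun conjunction conjunction verb noun.
Check: rule 1 satisfied; rule 2 satisfied; rule 3 satisfied; rule 4 satisfied; rule 5 satisfied.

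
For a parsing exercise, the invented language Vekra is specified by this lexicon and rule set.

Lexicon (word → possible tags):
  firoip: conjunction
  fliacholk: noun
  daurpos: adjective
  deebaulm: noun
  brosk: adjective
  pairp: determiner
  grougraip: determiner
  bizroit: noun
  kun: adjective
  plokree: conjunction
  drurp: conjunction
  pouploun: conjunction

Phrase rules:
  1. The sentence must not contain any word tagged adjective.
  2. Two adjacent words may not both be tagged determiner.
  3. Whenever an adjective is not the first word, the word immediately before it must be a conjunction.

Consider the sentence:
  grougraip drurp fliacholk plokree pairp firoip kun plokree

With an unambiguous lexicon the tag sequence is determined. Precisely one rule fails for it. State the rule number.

1

Fixed tagging: determiner conjunction noun conjunction determiner conjunction adjective conjunction.
Applying the rules: R1 violated, R2 holds, R3 holds.
Only rule 1 fails.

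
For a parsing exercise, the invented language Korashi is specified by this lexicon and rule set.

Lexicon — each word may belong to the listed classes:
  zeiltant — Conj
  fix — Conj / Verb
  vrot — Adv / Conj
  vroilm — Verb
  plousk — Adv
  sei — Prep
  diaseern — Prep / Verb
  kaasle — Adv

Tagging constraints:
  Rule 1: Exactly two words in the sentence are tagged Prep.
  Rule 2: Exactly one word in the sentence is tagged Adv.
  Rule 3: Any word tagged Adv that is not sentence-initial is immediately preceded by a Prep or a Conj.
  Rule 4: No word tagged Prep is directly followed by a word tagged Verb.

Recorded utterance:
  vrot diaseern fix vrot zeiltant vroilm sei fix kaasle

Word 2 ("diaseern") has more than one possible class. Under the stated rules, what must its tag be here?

Candidates per position — 1:vrot {Adv,Conj}; 2:diaseern {Prep,Verb}; 3:fix {Conj,Verb}; 4:vrot {Adv,Conj}; 5:zeiltant {Conj}; 6:vroilm {Verb}; 7:sei {Prep}; 8:fix {Conj,Verb}; 9:kaasle {Adv}.
Position 1: Adv is ruled out by rule 2; that leaves Conj.
Position 2: Verb is ruled out by rule 1; that leaves Prep.
Position 3: Verb is ruled out by rule 4; that leaves Conj.
Position 4: Adv is ruled out by rule 2; that leaves Conj.
Position 8: Verb is ruled out by rule 3; that leaves Conj.
That leaves exactly one tagging: Conj Prep Conj Conj Conj Verb Prep Conj Adv.
Check: rule 1 satisfied; rule 2 satisfied; rule 3 satisfied; rule 4 satisfied.

Prep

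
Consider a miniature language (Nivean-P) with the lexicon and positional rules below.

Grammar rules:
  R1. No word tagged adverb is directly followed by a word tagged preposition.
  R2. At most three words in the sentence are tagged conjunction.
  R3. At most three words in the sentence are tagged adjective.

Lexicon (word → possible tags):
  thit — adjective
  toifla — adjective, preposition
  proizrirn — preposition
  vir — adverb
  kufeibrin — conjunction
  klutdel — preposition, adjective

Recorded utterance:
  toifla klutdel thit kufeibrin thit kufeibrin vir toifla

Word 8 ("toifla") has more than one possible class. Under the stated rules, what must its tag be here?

Candidates per position — 1:toifla {adjective,preposition}; 2:klutdel {preposition,adjective}; 3:thit {adjective}; 4:kufeibrin {conjunction}; 5:thit {adjective}; 6:kufeibrin {conjunction}; 7:vir {adverb}; 8:toifla {adjective,preposition}.
Position 8: tagging it preposition would leave rule 1 unsatisfiable, so it must be adjective.
Position 1: tagging it adjective would leave rule 3 unsatisfiable, so it must be preposition.
Position 2: tagging it adjective would leave rule 3 unsatisfiable, so it must be preposition.
So the tagging must be: preposition preposition adjective conjunction adjective conjunction adverb adjective.
Checking: rule 1 holds; rule 2 holds; rule 3 holds.

adjective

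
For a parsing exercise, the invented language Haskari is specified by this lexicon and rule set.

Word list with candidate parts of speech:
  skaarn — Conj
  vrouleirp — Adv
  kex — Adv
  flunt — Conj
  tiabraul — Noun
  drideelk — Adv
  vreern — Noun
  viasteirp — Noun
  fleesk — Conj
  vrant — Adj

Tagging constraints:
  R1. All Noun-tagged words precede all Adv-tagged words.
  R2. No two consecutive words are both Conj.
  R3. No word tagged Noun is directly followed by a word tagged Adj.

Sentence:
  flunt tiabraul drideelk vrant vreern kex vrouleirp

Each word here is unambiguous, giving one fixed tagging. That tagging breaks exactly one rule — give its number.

Fixed tagging: Conj Noun Adv Adj Noun Adv Adv.
Applying the rules: R1 fail, R2 pass, R3 pass.
Only rule 1 fails.

1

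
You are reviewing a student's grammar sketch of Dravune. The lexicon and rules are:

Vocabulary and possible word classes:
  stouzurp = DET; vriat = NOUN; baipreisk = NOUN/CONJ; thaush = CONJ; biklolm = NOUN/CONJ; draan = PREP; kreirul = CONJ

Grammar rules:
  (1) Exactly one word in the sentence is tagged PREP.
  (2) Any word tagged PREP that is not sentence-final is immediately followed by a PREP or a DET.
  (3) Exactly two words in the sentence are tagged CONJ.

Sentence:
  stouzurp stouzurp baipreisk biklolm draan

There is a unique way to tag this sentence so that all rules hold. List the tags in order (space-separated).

DET DET CONJ CONJ PREP

Candidates per position — 1:stouzurp {DET}; 2:stouzurp {DET}; 3:baipreisk {NOUN,CONJ}; 4:biklolm {NOUN,CONJ}; 5:draan {PREP}.
At position 3, choosing NOUN makes rule 3 impossible to satisfy; hence CONJ.
At position 4, choosing NOUN makes rule 3 impossible to satisfy; hence CONJ.
So the tagging must be: DET DET CONJ CONJ PREP.
Checking: rule 1 holds; rule 2 holds; rule 3 holds.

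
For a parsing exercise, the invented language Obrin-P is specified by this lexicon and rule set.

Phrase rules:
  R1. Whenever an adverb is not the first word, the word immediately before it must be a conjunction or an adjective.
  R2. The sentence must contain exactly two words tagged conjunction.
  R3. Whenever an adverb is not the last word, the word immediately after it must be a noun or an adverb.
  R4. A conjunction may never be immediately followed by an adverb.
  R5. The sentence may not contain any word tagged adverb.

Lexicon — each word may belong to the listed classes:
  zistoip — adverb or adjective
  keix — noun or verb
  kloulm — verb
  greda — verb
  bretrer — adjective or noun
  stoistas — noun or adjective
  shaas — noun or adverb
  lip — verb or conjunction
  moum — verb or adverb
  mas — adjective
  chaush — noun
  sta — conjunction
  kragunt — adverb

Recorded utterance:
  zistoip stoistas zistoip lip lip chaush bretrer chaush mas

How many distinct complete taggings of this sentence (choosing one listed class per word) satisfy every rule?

Candidates per position — 1:zistoip {adverb,adjective}; 2:stoistas {noun,adjective}; 3:zistoip {adverb,adjective}; 4:lip {verb,conjunction}; 5:lip {verb,conjunction}; 6:chaush {noun}; 7:bretrer {adjective,noun}; 8:chaush {noun}; 9:mas {adjective}.
There are 64 candidate sequences in total.
The sequences that satisfy every rule: adjective noun adjective conjunction conjunction noun adjective noun adjective; adjective noun adjective conjunction conjunction noun noun noun adjective; adjective adjective adjective conjunction conjunction noun adjective noun adjective; adjective adjective adjective conjunction conjunction noun noun noun adjective.
Count = 4.

4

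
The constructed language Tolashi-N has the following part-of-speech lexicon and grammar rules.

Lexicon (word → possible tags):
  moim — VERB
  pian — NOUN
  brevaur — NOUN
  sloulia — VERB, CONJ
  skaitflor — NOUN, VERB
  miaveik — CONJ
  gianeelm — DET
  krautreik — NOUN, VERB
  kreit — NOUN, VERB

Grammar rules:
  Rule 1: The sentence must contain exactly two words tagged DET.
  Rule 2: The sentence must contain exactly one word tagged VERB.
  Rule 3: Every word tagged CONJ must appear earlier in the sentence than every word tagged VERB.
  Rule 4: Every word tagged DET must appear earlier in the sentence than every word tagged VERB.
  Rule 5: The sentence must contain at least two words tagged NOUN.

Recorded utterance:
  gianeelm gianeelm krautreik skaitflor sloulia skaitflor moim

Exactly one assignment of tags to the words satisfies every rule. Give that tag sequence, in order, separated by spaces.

Candidates per position — 1:gianeelm {DET}; 2:gianeelm {DET}; 3:krautreik {NOUN,VERB}; 4:skaitflor {NOUN,VERB}; 5:sloulia {VERB,CONJ}; 6:skaitflor {NOUN,VERB}; 7:moim {VERB}.
If word 3 were VERB, no tagging could satisfy rule 2; so word 3 is NOUN.
If word 4 were VERB, no tagging could satisfy rule 2; so word 4 is NOUN.
If word 5 were VERB, no tagging could satisfy rule 2; so word 5 is CONJ.
If word 6 were VERB, no tagging could satisfy rule 2; so word 6 is NOUN.
The unique satisfying tagging is: DET DET NOUN NOUN CONJ NOUN VERB.
Rule-by-rule: rule 1 ok; rule 2 ok; rule 3 ok; rule 4 ok; rule 5 ok.

DET DET NOUN NOUN CONJ NOUN VERB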